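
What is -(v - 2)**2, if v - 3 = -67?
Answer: -4356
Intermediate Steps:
v = -64 (v = 3 - 67 = -64)
-(v - 2)**2 = -(-64 - 2)**2 = -1*(-66)**2 = -1*4356 = -4356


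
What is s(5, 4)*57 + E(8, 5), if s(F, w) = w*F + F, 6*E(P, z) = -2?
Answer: 4274/3 ≈ 1424.7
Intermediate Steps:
E(P, z) = -⅓ (E(P, z) = (⅙)*(-2) = -⅓)
s(F, w) = F + F*w (s(F, w) = F*w + F = F + F*w)
s(5, 4)*57 + E(8, 5) = (5*(1 + 4))*57 - ⅓ = (5*5)*57 - ⅓ = 25*57 - ⅓ = 1425 - ⅓ = 4274/3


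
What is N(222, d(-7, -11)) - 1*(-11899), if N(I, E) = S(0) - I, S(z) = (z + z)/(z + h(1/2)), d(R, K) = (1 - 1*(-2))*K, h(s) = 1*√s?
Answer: 11677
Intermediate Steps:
h(s) = √s
d(R, K) = 3*K (d(R, K) = (1 + 2)*K = 3*K)
S(z) = 2*z/(z + √2/2) (S(z) = (z + z)/(z + √(1/2)) = (2*z)/(z + √(½)) = (2*z)/(z + √2/2) = 2*z/(z + √2/2))
N(I, E) = -I (N(I, E) = 4*0/(√2 + 2*0) - I = 4*0/(√2 + 0) - I = 4*0/√2 - I = 4*0*(√2/2) - I = 0 - I = -I)
N(222, d(-7, -11)) - 1*(-11899) = -1*222 - 1*(-11899) = -222 + 11899 = 11677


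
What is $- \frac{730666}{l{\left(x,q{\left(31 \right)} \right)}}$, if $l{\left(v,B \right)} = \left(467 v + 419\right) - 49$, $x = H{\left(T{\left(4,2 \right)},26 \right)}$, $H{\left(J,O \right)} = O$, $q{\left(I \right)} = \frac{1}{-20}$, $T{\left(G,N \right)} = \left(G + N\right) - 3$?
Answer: $- \frac{365333}{6256} \approx -58.397$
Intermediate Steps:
$T{\left(G,N \right)} = -3 + G + N$
$q{\left(I \right)} = - \frac{1}{20}$
$x = 26$
$l{\left(v,B \right)} = 370 + 467 v$ ($l{\left(v,B \right)} = \left(419 + 467 v\right) - 49 = 370 + 467 v$)
$- \frac{730666}{l{\left(x,q{\left(31 \right)} \right)}} = - \frac{730666}{370 + 467 \cdot 26} = - \frac{730666}{370 + 12142} = - \frac{730666}{12512} = \left(-730666\right) \frac{1}{12512} = - \frac{365333}{6256}$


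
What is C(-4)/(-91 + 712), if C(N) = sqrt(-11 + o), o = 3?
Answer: 2*I*sqrt(2)/621 ≈ 0.0045546*I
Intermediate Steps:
C(N) = 2*I*sqrt(2) (C(N) = sqrt(-11 + 3) = sqrt(-8) = 2*I*sqrt(2))
C(-4)/(-91 + 712) = (2*I*sqrt(2))/(-91 + 712) = (2*I*sqrt(2))/621 = (2*I*sqrt(2))*(1/621) = 2*I*sqrt(2)/621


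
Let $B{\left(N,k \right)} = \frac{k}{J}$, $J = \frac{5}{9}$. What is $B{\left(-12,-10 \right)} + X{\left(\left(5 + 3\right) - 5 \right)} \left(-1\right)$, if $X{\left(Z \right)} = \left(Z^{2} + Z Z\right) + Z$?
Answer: $-39$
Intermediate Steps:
$J = \frac{5}{9}$ ($J = 5 \cdot \frac{1}{9} = \frac{5}{9} \approx 0.55556$)
$B{\left(N,k \right)} = \frac{9 k}{5}$ ($B{\left(N,k \right)} = \frac{k}{\frac{5}{9}} = k \frac{9}{5} = \frac{9 k}{5}$)
$X{\left(Z \right)} = Z + 2 Z^{2}$ ($X{\left(Z \right)} = \left(Z^{2} + Z^{2}\right) + Z = 2 Z^{2} + Z = Z + 2 Z^{2}$)
$B{\left(-12,-10 \right)} + X{\left(\left(5 + 3\right) - 5 \right)} \left(-1\right) = \frac{9}{5} \left(-10\right) + \left(\left(5 + 3\right) - 5\right) \left(1 + 2 \left(\left(5 + 3\right) - 5\right)\right) \left(-1\right) = -18 + \left(8 - 5\right) \left(1 + 2 \left(8 - 5\right)\right) \left(-1\right) = -18 + 3 \left(1 + 2 \cdot 3\right) \left(-1\right) = -18 + 3 \left(1 + 6\right) \left(-1\right) = -18 + 3 \cdot 7 \left(-1\right) = -18 + 21 \left(-1\right) = -18 - 21 = -39$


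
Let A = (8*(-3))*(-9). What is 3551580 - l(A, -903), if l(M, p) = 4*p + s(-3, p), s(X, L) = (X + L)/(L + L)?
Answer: 1070112641/301 ≈ 3.5552e+6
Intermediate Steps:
s(X, L) = (L + X)/(2*L) (s(X, L) = (L + X)/((2*L)) = (L + X)*(1/(2*L)) = (L + X)/(2*L))
A = 216 (A = -24*(-9) = 216)
l(M, p) = 4*p + (-3 + p)/(2*p) (l(M, p) = 4*p + (p - 3)/(2*p) = 4*p + (-3 + p)/(2*p))
3551580 - l(A, -903) = 3551580 - (-3 - 903 + 8*(-903)**2)/(2*(-903)) = 3551580 - (-1)*(-3 - 903 + 8*815409)/(2*903) = 3551580 - (-1)*(-3 - 903 + 6523272)/(2*903) = 3551580 - (-1)*6522366/(2*903) = 3551580 - 1*(-1087061/301) = 3551580 + 1087061/301 = 1070112641/301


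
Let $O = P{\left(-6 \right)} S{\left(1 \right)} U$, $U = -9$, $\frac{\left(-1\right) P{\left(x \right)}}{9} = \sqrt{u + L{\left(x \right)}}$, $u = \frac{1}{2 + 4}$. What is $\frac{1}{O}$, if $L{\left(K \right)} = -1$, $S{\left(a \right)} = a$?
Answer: $- \frac{i \sqrt{30}}{405} \approx - 0.013524 i$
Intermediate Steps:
$u = \frac{1}{6} \approx 0.16667$
$P{\left(x \right)} = - \frac{3 i \sqrt{30}}{2}$ ($P{\left(x \right)} = - 9 \sqrt{\frac{1}{6} - 1} = - 9 \sqrt{- \frac{5}{6}} = - 9 \frac{i \sqrt{30}}{6} = - \frac{3 i \sqrt{30}}{2}$)
$O = \frac{27 i \sqrt{30}}{2}$ ($O = - \frac{3 i \sqrt{30}}{2} \cdot 1 \left(-9\right) = - \frac{3 i \sqrt{30}}{2} \left(-9\right) = \frac{27 i \sqrt{30}}{2} \approx 73.943 i$)
$\frac{1}{O} = \frac{1}{\frac{27}{2} i \sqrt{30}} = - \frac{i \sqrt{30}}{405}$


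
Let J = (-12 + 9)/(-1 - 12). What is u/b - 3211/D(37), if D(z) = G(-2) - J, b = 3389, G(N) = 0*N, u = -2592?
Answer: 141459251/10167 ≈ 13914.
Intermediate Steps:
G(N) = 0
J = 3/13 (J = -3/(-13) = -3*(-1/13) = 3/13 ≈ 0.23077)
D(z) = -3/13 (D(z) = 0 - 1*3/13 = 0 - 3/13 = -3/13)
u/b - 3211/D(37) = -2592/3389 - 3211/(-3/13) = -2592*1/3389 - 3211*(-13/3) = -2592/3389 + 41743/3 = 141459251/10167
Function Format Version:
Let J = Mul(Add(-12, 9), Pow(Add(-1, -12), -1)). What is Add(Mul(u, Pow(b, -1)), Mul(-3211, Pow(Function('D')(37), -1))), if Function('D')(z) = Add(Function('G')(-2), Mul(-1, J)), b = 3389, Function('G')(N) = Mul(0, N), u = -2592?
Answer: Rational(141459251, 10167) ≈ 13914.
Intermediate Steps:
Function('G')(N) = 0
J = Rational(3, 13) (J = Mul(-3, Pow(-13, -1)) = Mul(-3, Rational(-1, 13)) = Rational(3, 13) ≈ 0.23077)
Function('D')(z) = Rational(-3, 13) (Function('D')(z) = Add(0, Mul(-1, Rational(3, 13))) = Add(0, Rational(-3, 13)) = Rational(-3, 13))
Add(Mul(u, Pow(b, -1)), Mul(-3211, Pow(Function('D')(37), -1))) = Add(Mul(-2592, Pow(3389, -1)), Mul(-3211, Pow(Rational(-3, 13), -1))) = Add(Mul(-2592, Rational(1, 3389)), Mul(-3211, Rational(-13, 3))) = Add(Rational(-2592, 3389), Rational(41743, 3)) = Rational(141459251, 10167)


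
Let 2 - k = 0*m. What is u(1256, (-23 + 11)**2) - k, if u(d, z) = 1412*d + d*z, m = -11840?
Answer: 1954334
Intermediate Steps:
k = 2 (k = 2 - 0*(-11840) = 2 - 1*0 = 2 + 0 = 2)
u(1256, (-23 + 11)**2) - k = 1256*(1412 + (-23 + 11)**2) - 1*2 = 1256*(1412 + (-12)**2) - 2 = 1256*(1412 + 144) - 2 = 1256*1556 - 2 = 1954336 - 2 = 1954334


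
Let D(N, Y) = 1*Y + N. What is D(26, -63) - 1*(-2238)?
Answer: 2201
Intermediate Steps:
D(N, Y) = N + Y (D(N, Y) = Y + N = N + Y)
D(26, -63) - 1*(-2238) = (26 - 63) - 1*(-2238) = -37 + 2238 = 2201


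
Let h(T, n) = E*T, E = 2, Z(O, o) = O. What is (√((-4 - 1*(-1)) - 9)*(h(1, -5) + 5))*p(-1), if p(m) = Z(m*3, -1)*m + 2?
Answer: 70*I*√3 ≈ 121.24*I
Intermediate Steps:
p(m) = 2 + 3*m² (p(m) = (m*3)*m + 2 = (3*m)*m + 2 = 3*m² + 2 = 2 + 3*m²)
h(T, n) = 2*T
(√((-4 - 1*(-1)) - 9)*(h(1, -5) + 5))*p(-1) = (√((-4 - 1*(-1)) - 9)*(2*1 + 5))*(2 + 3*(-1)²) = (√((-4 + 1) - 9)*(2 + 5))*(2 + 3*1) = (√(-3 - 9)*7)*(2 + 3) = (√(-12)*7)*5 = ((2*I*√3)*7)*5 = (14*I*√3)*5 = 70*I*√3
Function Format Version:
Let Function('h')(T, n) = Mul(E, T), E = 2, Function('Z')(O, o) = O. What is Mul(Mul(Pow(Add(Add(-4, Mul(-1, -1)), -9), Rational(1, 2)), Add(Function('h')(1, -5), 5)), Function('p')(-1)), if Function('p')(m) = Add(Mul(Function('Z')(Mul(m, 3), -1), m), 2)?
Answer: Mul(70, I, Pow(3, Rational(1, 2))) ≈ Mul(121.24, I)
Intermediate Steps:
Function('p')(m) = Add(2, Mul(3, Pow(m, 2))) (Function('p')(m) = Add(Mul(Mul(m, 3), m), 2) = Add(Mul(Mul(3, m), m), 2) = Add(Mul(3, Pow(m, 2)), 2) = Add(2, Mul(3, Pow(m, 2))))
Function('h')(T, n) = Mul(2, T)
Mul(Mul(Pow(Add(Add(-4, Mul(-1, -1)), -9), Rational(1, 2)), Add(Function('h')(1, -5), 5)), Function('p')(-1)) = Mul(Mul(Pow(Add(Add(-4, Mul(-1, -1)), -9), Rational(1, 2)), Add(Mul(2, 1), 5)), Add(2, Mul(3, Pow(-1, 2)))) = Mul(Mul(Pow(Add(Add(-4, 1), -9), Rational(1, 2)), Add(2, 5)), Add(2, Mul(3, 1))) = Mul(Mul(Pow(Add(-3, -9), Rational(1, 2)), 7), Add(2, 3)) = Mul(Mul(Pow(-12, Rational(1, 2)), 7), 5) = Mul(Mul(Mul(2, I, Pow(3, Rational(1, 2))), 7), 5) = Mul(Mul(14, I, Pow(3, Rational(1, 2))), 5) = Mul(70, I, Pow(3, Rational(1, 2)))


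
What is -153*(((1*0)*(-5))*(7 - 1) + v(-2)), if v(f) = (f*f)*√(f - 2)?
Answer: -1224*I ≈ -1224.0*I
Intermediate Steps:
v(f) = f²*√(-2 + f)
-153*(((1*0)*(-5))*(7 - 1) + v(-2)) = -153*(((1*0)*(-5))*(7 - 1) + (-2)²*√(-2 - 2)) = -153*((0*(-5))*6 + 4*√(-4)) = -153*(0*6 + 4*(2*I)) = -153*(0 + 8*I) = -1224*I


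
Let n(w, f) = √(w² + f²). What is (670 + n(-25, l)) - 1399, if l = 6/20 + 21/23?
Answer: -729 + √33140341/230 ≈ -703.97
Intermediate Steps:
l = 279/230 (l = 6*(1/20) + 21*(1/23) = 3/10 + 21/23 = 279/230 ≈ 1.2130)
n(w, f) = √(f² + w²)
(670 + n(-25, l)) - 1399 = (670 + √((279/230)² + (-25)²)) - 1399 = (670 + √(77841/52900 + 625)) - 1399 = (670 + √(33140341/52900)) - 1399 = (670 + √33140341/230) - 1399 = -729 + √33140341/230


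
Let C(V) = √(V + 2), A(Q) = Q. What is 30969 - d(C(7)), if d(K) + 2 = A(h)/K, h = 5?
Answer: 92908/3 ≈ 30969.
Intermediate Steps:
C(V) = √(2 + V)
d(K) = -2 + 5/K
30969 - d(C(7)) = 30969 - (-2 + 5/(√(2 + 7))) = 30969 - (-2 + 5/(√9)) = 30969 - (-2 + 5/3) = 30969 - 1*(-⅓) = 30969 + ⅓ = 92908/3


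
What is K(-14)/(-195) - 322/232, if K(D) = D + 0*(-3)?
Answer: -29771/22620 ≈ -1.3161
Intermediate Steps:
K(D) = D (K(D) = D + 0 = D)
K(-14)/(-195) - 322/232 = -14/(-195) - 322/232 = -14*(-1/195) - 322*1/232 = 14/195 - 161/116 = -29771/22620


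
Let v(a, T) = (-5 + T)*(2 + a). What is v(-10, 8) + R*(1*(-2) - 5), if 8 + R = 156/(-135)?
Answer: 1804/45 ≈ 40.089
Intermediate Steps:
R = -412/45 (R = -8 + 156/(-135) = -8 + 156*(-1/135) = -8 - 52/45 = -412/45 ≈ -9.1555)
v(-10, 8) + R*(1*(-2) - 5) = (-10 - 5*(-10) + 2*8 + 8*(-10)) - 412*(1*(-2) - 5)/45 = (-10 + 50 + 16 - 80) - 412*(-2 - 5)/45 = -24 - 412/45*(-7) = -24 + 2884/45 = 1804/45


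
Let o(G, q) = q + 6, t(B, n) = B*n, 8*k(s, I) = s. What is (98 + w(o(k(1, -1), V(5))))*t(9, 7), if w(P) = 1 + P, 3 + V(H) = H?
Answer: 6741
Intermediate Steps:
k(s, I) = s/8
V(H) = -3 + H
o(G, q) = 6 + q
(98 + w(o(k(1, -1), V(5))))*t(9, 7) = (98 + (1 + (6 + (-3 + 5))))*(9*7) = (98 + (1 + (6 + 2)))*63 = (98 + (1 + 8))*63 = (98 + 9)*63 = 107*63 = 6741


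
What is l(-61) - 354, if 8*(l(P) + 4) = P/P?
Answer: -2863/8 ≈ -357.88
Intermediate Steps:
l(P) = -31/8 (l(P) = -4 + (P/P)/8 = -4 + (⅛)*1 = -4 + ⅛ = -31/8)
l(-61) - 354 = -31/8 - 354 = -2863/8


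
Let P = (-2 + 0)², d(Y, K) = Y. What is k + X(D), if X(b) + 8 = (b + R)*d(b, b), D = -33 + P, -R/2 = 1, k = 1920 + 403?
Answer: 3214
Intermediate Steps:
k = 2323
R = -2 (R = -2*1 = -2)
P = 4 (P = (-2)² = 4)
D = -29 (D = -33 + 4 = -29)
X(b) = -8 + b*(-2 + b) (X(b) = -8 + (b - 2)*b = -8 + (-2 + b)*b = -8 + b*(-2 + b))
k + X(D) = 2323 + (-8 + (-29)² - 2*(-29)) = 2323 + (-8 + 841 + 58) = 2323 + 891 = 3214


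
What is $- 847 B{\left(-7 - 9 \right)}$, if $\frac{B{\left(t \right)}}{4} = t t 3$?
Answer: $-2601984$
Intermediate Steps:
$B{\left(t \right)} = 12 t^{2}$ ($B{\left(t \right)} = 4 t t 3 = 4 t^{2} \cdot 3 = 4 \cdot 3 t^{2} = 12 t^{2}$)
$- 847 B{\left(-7 - 9 \right)} = - 847 \cdot 12 \left(-7 - 9\right)^{2} = - 847 \cdot 12 \left(-16\right)^{2} = - 847 \cdot 12 \cdot 256 = \left(-847\right) 3072 = -2601984$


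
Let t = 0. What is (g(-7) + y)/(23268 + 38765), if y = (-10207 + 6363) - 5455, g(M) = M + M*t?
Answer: -9306/62033 ≈ -0.15002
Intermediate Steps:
g(M) = M (g(M) = M + M*0 = M + 0 = M)
y = -9299 (y = -3844 - 5455 = -9299)
(g(-7) + y)/(23268 + 38765) = (-7 - 9299)/(23268 + 38765) = -9306/62033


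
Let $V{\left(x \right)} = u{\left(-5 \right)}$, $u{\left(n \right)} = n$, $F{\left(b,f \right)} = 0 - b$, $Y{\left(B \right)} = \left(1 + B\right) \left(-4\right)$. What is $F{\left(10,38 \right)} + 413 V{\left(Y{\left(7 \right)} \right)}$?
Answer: $-2075$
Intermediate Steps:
$Y{\left(B \right)} = -4 - 4 B$
$F{\left(b,f \right)} = - b$
$V{\left(x \right)} = -5$
$F{\left(10,38 \right)} + 413 V{\left(Y{\left(7 \right)} \right)} = \left(-1\right) 10 + 413 \left(-5\right) = -10 - 2065 = -2075$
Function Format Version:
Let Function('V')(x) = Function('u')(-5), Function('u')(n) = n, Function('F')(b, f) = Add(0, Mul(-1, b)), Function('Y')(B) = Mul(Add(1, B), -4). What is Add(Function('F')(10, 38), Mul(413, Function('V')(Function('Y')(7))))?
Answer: -2075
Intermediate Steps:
Function('Y')(B) = Add(-4, Mul(-4, B))
Function('F')(b, f) = Mul(-1, b)
Function('V')(x) = -5
Add(Function('F')(10, 38), Mul(413, Function('V')(Function('Y')(7)))) = Add(Mul(-1, 10), Mul(413, -5)) = Add(-10, -2065) = -2075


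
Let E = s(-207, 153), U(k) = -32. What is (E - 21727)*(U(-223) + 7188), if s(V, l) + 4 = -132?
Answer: -156451628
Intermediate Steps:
s(V, l) = -136 (s(V, l) = -4 - 132 = -136)
E = -136
(E - 21727)*(U(-223) + 7188) = (-136 - 21727)*(-32 + 7188) = -21863*7156 = -156451628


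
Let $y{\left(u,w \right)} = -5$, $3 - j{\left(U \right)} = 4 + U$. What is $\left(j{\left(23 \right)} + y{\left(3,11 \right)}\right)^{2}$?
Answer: $841$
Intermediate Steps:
$j{\left(U \right)} = -1 - U$ ($j{\left(U \right)} = 3 - \left(4 + U\right) = -1 - U$)
$\left(j{\left(23 \right)} + y{\left(3,11 \right)}\right)^{2} = \left(\left(-1 - 23\right) - 5\right)^{2} = \left(-24 - 5\right)^{2} = \left(-29\right)^{2} = 841$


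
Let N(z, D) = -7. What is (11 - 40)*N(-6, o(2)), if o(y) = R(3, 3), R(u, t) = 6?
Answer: 203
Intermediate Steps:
o(y) = 6
(11 - 40)*N(-6, o(2)) = (11 - 40)*(-7) = -29*(-7) = 203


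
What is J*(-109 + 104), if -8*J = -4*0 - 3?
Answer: -15/8 ≈ -1.8750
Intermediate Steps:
J = 3/8 (J = -(-4*0 - 3)/8 = -(0 - 3)/8 = -⅛*(-3) = 3/8 ≈ 0.37500)
J*(-109 + 104) = 3*(-109 + 104)/8 = (3/8)*(-5) = -15/8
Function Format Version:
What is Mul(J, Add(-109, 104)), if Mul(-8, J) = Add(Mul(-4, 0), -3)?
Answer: Rational(-15, 8) ≈ -1.8750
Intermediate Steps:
J = Rational(3, 8) (J = Mul(Rational(-1, 8), Add(Mul(-4, 0), -3)) = Mul(Rational(-1, 8), Add(0, -3)) = Mul(Rational(-1, 8), -3) = Rational(3, 8) ≈ 0.37500)
Mul(J, Add(-109, 104)) = Mul(Rational(3, 8), Add(-109, 104)) = Mul(Rational(3, 8), -5) = Rational(-15, 8)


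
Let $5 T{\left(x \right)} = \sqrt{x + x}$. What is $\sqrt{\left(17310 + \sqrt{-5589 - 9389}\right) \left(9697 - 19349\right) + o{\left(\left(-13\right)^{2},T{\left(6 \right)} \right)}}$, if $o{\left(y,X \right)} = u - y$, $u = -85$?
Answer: $\sqrt{-167076374 - 9652 i \sqrt{14978}} \approx 45.69 - 12926.0 i$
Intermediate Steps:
$T{\left(x \right)} = \frac{\sqrt{2} \sqrt{x}}{5}$ ($T{\left(x \right)} = \frac{\sqrt{x + x}}{5} = \frac{\sqrt{2 x}}{5} = \frac{\sqrt{2} \sqrt{x}}{5}$)
$o{\left(y,X \right)} = -85 - y$
$\sqrt{\left(17310 + \sqrt{-5589 - 9389}\right) \left(9697 - 19349\right) + o{\left(\left(-13\right)^{2},T{\left(6 \right)} \right)}} = \sqrt{\left(17310 + \sqrt{-5589 - 9389}\right) \left(9697 - 19349\right) - 254} = \sqrt{\left(17310 + \sqrt{-14978}\right) \left(-9652\right) - 254} = \sqrt{\left(17310 + i \sqrt{14978}\right) \left(-9652\right) - 254} = \sqrt{\left(-167076120 - 9652 i \sqrt{14978}\right) - 254} = \sqrt{-167076374 - 9652 i \sqrt{14978}}$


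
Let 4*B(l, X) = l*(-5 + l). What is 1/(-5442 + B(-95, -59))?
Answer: -1/3067 ≈ -0.00032605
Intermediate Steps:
B(l, X) = l*(-5 + l)/4 (B(l, X) = (l*(-5 + l))/4 = l*(-5 + l)/4)
1/(-5442 + B(-95, -59)) = 1/(-5442 + (¼)*(-95)*(-5 - 95)) = 1/(-5442 + (¼)*(-95)*(-100)) = 1/(-5442 + 2375) = 1/(-3067) = -1/3067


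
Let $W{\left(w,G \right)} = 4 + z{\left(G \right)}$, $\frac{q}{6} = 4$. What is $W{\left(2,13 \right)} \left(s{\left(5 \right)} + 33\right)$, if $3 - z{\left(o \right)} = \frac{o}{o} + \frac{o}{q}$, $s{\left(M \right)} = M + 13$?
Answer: $\frac{2227}{8} \approx 278.38$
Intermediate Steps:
$q = 24$ ($q = 6 \cdot 4 = 24$)
$s{\left(M \right)} = 13 + M$
$z{\left(o \right)} = 2 - \frac{o}{24}$ ($z{\left(o \right)} = 3 - \left(\frac{o}{o} + \frac{o}{24}\right) = 3 - \left(1 + o \frac{1}{24}\right) = 3 - \left(1 + \frac{o}{24}\right) = 2 - \frac{o}{24}$)
$W{\left(w,G \right)} = 6 - \frac{G}{24}$ ($W{\left(w,G \right)} = 4 - \left(-2 + \frac{G}{24}\right) = 6 - \frac{G}{24}$)
$W{\left(2,13 \right)} \left(s{\left(5 \right)} + 33\right) = \left(6 - \frac{13}{24}\right) \left(\left(13 + 5\right) + 33\right) = \left(6 - \frac{13}{24}\right) \left(18 + 33\right) = \frac{131}{24} \cdot 51 = \frac{2227}{8}$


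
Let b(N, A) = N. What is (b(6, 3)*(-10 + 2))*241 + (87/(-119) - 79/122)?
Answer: -167964239/14518 ≈ -11569.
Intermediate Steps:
(b(6, 3)*(-10 + 2))*241 + (87/(-119) - 79/122) = (6*(-10 + 2))*241 + (87/(-119) - 79/122) = (6*(-8))*241 + (87*(-1/119) - 79*1/122) = -48*241 + (-87/119 - 79/122) = -11568 - 20015/14518 = -167964239/14518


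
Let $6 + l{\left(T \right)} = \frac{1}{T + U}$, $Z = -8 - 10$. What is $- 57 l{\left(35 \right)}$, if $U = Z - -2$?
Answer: $339$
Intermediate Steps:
$Z = -18$ ($Z = -8 - 10 = -18$)
$U = -16$ ($U = -18 - -2 = -18 + 2 = -16$)
$l{\left(T \right)} = -6 + \frac{1}{-16 + T}$ ($l{\left(T \right)} = -6 + \frac{1}{T - 16} = -6 + \frac{1}{-16 + T}$)
$- 57 l{\left(35 \right)} = - 57 \frac{97 - 210}{-16 + 35} = - 57 \frac{97 - 210}{19} = - 57 \cdot \frac{1}{19} \left(-113\right) = \left(-57\right) \left(- \frac{113}{19}\right) = 339$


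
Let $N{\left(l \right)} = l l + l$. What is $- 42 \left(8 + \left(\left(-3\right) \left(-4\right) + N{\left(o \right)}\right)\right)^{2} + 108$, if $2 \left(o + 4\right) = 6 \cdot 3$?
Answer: $-104892$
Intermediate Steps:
$o = 5$ ($o = -4 + \frac{6 \cdot 3}{2} = -4 + \frac{1}{2} \cdot 18 = -4 + 9 = 5$)
$N{\left(l \right)} = l + l^{2}$ ($N{\left(l \right)} = l^{2} + l = l + l^{2}$)
$- 42 \left(8 + \left(\left(-3\right) \left(-4\right) + N{\left(o \right)}\right)\right)^{2} + 108 = - 42 \left(8 - \left(-12 - 5 \left(1 + 5\right)\right)\right)^{2} + 108 = - 42 \left(8 + \left(12 + 5 \cdot 6\right)\right)^{2} + 108 = - 42 \left(8 + \left(12 + 30\right)\right)^{2} + 108 = - 42 \left(8 + 42\right)^{2} + 108 = - 42 \cdot 50^{2} + 108 = \left(-42\right) 2500 + 108 = -105000 + 108 = -104892$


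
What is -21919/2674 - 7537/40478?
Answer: -226847805/27059543 ≈ -8.3833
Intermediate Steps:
-21919/2674 - 7537/40478 = -226847805/27059543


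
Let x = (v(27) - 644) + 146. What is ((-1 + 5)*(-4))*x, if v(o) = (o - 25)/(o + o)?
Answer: 215120/27 ≈ 7967.4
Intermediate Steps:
v(o) = (-25 + o)/(2*o) (v(o) = (-25 + o)/((2*o)) = (-25 + o)*(1/(2*o)) = (-25 + o)/(2*o))
x = -13445/27 (x = ((1/2)*(-25 + 27)/27 - 644) + 146 = ((1/2)*(1/27)*2 - 644) + 146 = (1/27 - 644) + 146 = -17387/27 + 146 = -13445/27 ≈ -497.96)
((-1 + 5)*(-4))*x = ((-1 + 5)*(-4))*(-13445/27) = (4*(-4))*(-13445/27) = -16*(-13445/27) = 215120/27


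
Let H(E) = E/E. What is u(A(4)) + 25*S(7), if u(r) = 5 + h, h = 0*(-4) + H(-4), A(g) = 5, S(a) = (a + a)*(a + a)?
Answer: 4906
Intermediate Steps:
H(E) = 1
S(a) = 4*a² (S(a) = (2*a)*(2*a) = 4*a²)
h = 1 (h = 0*(-4) + 1 = 0 + 1 = 1)
u(r) = 6 (u(r) = 5 + 1 = 6)
u(A(4)) + 25*S(7) = 6 + 25*(4*7²) = 6 + 25*(4*49) = 6 + 25*196 = 6 + 4900 = 4906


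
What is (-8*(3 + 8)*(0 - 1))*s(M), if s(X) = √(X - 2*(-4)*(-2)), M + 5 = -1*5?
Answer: 88*I*√26 ≈ 448.71*I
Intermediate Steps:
M = -10 (M = -5 - 1*5 = -5 - 5 = -10)
s(X) = √(-16 + X) (s(X) = √(X + 8*(-2)) = √(X - 16) = √(-16 + X))
(-8*(3 + 8)*(0 - 1))*s(M) = (-8*(3 + 8)*(0 - 1))*√(-16 - 10) = (-88*(-1))*√(-26) = (-8*(-11))*(I*√26) = 88*(I*√26) = 88*I*√26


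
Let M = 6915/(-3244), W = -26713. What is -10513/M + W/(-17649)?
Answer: 200696417341/40680945 ≈ 4933.4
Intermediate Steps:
M = -6915/3244 (M = 6915*(-1/3244) = -6915/3244 ≈ -2.1316)
-10513/M + W/(-17649) = -10513/(-6915/3244) - 26713/(-17649) = -10513*(-3244/6915) - 26713*(-1/17649) = 34104172/6915 + 26713/17649 = 200696417341/40680945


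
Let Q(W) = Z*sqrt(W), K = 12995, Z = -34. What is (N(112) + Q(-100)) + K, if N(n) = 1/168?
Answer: 2183161/168 - 340*I ≈ 12995.0 - 340.0*I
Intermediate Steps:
N(n) = 1/168
Q(W) = -34*sqrt(W)
(N(112) + Q(-100)) + K = (1/168 - 340*I) + 12995 = 2183161/168 - 340*I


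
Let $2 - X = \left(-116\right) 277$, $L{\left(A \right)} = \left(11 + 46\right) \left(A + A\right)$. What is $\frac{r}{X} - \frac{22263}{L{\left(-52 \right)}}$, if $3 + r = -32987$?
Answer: $\frac{86639087}{31748392} \approx 2.7289$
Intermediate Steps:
$r = -32990$ ($r = -3 - 32987 = -32990$)
$L{\left(A \right)} = 114 A$ ($L{\left(A \right)} = 57 \cdot 2 A = 114 A$)
$X = 32134$ ($X = 2 - \left(-116\right) 277 = 2 - -32132 = 2 + 32132 = 32134$)
$\frac{r}{X} - \frac{22263}{L{\left(-52 \right)}} = - \frac{32990}{32134} - \frac{22263}{114 \left(-52\right)} = \left(-32990\right) \frac{1}{32134} - \frac{22263}{-5928} = - \frac{16495}{16067} - - \frac{7421}{1976} = - \frac{16495}{16067} + \frac{7421}{1976} = \frac{86639087}{31748392}$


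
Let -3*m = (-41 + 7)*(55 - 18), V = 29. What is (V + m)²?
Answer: 1809025/9 ≈ 2.0100e+5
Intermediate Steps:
m = 1258/3 (m = -(-41 + 7)*(55 - 18)/3 = -(-34)*37/3 = -⅓*(-1258) = 1258/3 ≈ 419.33)
(V + m)² = (29 + 1258/3)² = (1345/3)² = 1809025/9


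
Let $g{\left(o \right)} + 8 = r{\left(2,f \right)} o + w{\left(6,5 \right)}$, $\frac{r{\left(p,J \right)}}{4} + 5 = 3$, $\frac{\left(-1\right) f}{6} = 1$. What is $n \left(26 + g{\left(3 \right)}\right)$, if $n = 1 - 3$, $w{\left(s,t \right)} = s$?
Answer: $0$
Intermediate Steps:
$f = -6$ ($f = \left(-6\right) 1 = -6$)
$r{\left(p,J \right)} = -8$ ($r{\left(p,J \right)} = -20 + 4 \cdot 3 = -20 + 12 = -8$)
$n = -2$ ($n = 1 - 3 = -2$)
$g{\left(o \right)} = -2 - 8 o$ ($g{\left(o \right)} = -8 - \left(-6 + 8 o\right) = -2 - 8 o$)
$n \left(26 + g{\left(3 \right)}\right) = - 2 \left(26 - 26\right) = \left(-2\right) 0 = 0$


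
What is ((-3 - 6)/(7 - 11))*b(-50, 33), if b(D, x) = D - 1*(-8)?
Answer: -189/2 ≈ -94.500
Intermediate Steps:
b(D, x) = 8 + D (b(D, x) = D + 8 = 8 + D)
((-3 - 6)/(7 - 11))*b(-50, 33) = ((-3 - 6)/(7 - 11))*(8 - 50) = -9/(-4)*(-42) = -9*(-¼)*(-42) = (9/4)*(-42) = -189/2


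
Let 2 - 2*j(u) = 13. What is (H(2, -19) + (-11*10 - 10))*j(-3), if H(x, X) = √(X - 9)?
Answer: 660 - 11*I*√7 ≈ 660.0 - 29.103*I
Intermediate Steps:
H(x, X) = √(-9 + X)
j(u) = -11/2 (j(u) = 1 - ½*13 = 1 - 13/2 = -11/2)
(H(2, -19) + (-11*10 - 10))*j(-3) = (√(-9 - 19) + (-11*10 - 10))*(-11/2) = (√(-28) + (-110 - 10))*(-11/2) = (2*I*√7 - 120)*(-11/2) = (-120 + 2*I*√7)*(-11/2) = 660 - 11*I*√7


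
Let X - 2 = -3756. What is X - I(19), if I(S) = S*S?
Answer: -4115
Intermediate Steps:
I(S) = S²
X = -3754 (X = 2 - 3756 = -3754)
X - I(19) = -3754 - 1*19² = -3754 - 1*361 = -3754 - 361 = -4115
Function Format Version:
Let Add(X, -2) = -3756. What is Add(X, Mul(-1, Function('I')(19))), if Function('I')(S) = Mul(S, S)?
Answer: -4115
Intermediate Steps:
Function('I')(S) = Pow(S, 2)
X = -3754 (X = Add(2, -3756) = -3754)
Add(X, Mul(-1, Function('I')(19))) = Add(-3754, Mul(-1, Pow(19, 2))) = Add(-3754, Mul(-1, 361)) = Add(-3754, -361) = -4115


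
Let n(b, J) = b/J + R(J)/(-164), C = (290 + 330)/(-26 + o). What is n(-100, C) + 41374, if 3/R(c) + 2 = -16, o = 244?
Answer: 1260999967/30504 ≈ 41339.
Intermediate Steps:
R(c) = -1/6 (R(c) = 3/(-2 - 16) = 3/(-18) = 3*(-1/18) = -1/6)
C = 310/109 (C = (290 + 330)/(-26 + 244) = 620/218 = 620*(1/218) = 310/109 ≈ 2.8440)
n(b, J) = 1/984 + b/J (n(b, J) = b/J - 1/6/(-164) = b/J - 1/6*(-1/164) = b/J + 1/984 = 1/984 + b/J)
n(-100, C) + 41374 = (-100 + (1/984)*(310/109))/(310/109) + 41374 = 109*(-100 + 155/53628)/310 + 41374 = (109/310)*(-5362645/53628) + 41374 = -1072529/30504 + 41374 = 1260999967/30504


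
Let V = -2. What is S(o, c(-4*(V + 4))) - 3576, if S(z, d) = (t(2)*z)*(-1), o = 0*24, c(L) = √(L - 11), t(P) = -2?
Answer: -3576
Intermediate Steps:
c(L) = √(-11 + L)
o = 0
S(z, d) = 2*z (S(z, d) = -2*z*(-1) = 2*z)
S(o, c(-4*(V + 4))) - 3576 = 2*0 - 3576 = 0 - 3576 = -3576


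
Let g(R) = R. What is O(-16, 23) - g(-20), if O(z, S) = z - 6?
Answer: -2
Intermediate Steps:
O(z, S) = -6 + z
O(-16, 23) - g(-20) = (-6 - 16) - 1*(-20) = -22 + 20 = -2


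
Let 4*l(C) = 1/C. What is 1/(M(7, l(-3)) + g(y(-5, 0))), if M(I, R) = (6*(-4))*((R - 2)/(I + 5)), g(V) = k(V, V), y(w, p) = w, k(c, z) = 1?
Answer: 6/31 ≈ 0.19355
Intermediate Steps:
l(C) = 1/(4*C)
g(V) = 1
M(I, R) = -24*(-2 + R)/(5 + I)
1/(M(7, l(-3)) + g(y(-5, 0))) = 1/(24*(2 - 1/(4*(-3)))/(5 + 7) + 1) = 1/(24*(2 - (-1)/(4*3))/12 + 1) = 1/(24*(1/12)*(2 - 1*(-1/12)) + 1) = 1/(24*(1/12)*(2 + 1/12) + 1) = 1/(24*(1/12)*(25/12) + 1) = 1/(25/6 + 1) = 1/(31/6) = 6/31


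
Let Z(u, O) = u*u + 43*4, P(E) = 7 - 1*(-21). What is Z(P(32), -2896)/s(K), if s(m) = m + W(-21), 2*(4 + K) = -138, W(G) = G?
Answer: -478/47 ≈ -10.170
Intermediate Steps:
K = -73 (K = -4 + (1/2)*(-138) = -4 - 69 = -73)
s(m) = -21 + m (s(m) = m - 21 = -21 + m)
P(E) = 28 (P(E) = 7 + 21 = 28)
Z(u, O) = 172 + u**2 (Z(u, O) = u**2 + 172 = 172 + u**2)
Z(P(32), -2896)/s(K) = (172 + 28**2)/(-21 - 73) = (172 + 784)/(-94) = 956*(-1/94) = -478/47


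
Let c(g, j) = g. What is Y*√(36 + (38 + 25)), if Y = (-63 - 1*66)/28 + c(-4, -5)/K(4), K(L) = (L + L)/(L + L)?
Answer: -723*√11/28 ≈ -85.640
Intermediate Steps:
K(L) = 1 (K(L) = (2*L)/((2*L)) = (2*L)*(1/(2*L)) = 1)
Y = -241/28 (Y = (-63 - 1*66)/28 - 4/1 = (-63 - 66)*(1/28) - 4*1 = -129*1/28 - 4 = -129/28 - 4 = -241/28 ≈ -8.6071)
Y*√(36 + (38 + 25)) = -241*√(36 + (38 + 25))/28 = -241*√(36 + 63)/28 = -723*√11/28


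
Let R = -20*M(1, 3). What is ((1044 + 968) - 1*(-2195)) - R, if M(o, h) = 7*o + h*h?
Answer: 4527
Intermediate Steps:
M(o, h) = h² + 7*o (M(o, h) = 7*o + h² = h² + 7*o)
R = -320 (R = -20*(3² + 7*1) = -20*(9 + 7) = -20*16 = -320)
((1044 + 968) - 1*(-2195)) - R = ((1044 + 968) - 1*(-2195)) - 1*(-320) = (2012 + 2195) + 320 = 4207 + 320 = 4527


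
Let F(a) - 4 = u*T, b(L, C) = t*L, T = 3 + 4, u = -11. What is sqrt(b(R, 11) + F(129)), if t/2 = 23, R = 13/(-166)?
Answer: 17*I*sqrt(1826)/83 ≈ 8.7523*I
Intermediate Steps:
R = -13/166 (R = 13*(-1/166) = -13/166 ≈ -0.078313)
t = 46 (t = 2*23 = 46)
T = 7
b(L, C) = 46*L
F(a) = -73 (F(a) = 4 - 11*7 = 4 - 77 = -73)
sqrt(b(R, 11) + F(129)) = sqrt(46*(-13/166) - 73) = sqrt(-299/83 - 73) = sqrt(-6358/83) = 17*I*sqrt(1826)/83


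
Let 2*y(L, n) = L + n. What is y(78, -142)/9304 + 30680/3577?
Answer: 35666532/4160051 ≈ 8.5736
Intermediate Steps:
y(L, n) = L/2 + n/2 (y(L, n) = (L + n)/2 = L/2 + n/2)
y(78, -142)/9304 + 30680/3577 = ((1/2)*78 + (1/2)*(-142))/9304 + 30680/3577 = (39 - 71)*(1/9304) + 30680*(1/3577) = -32*1/9304 + 30680/3577 = -4/1163 + 30680/3577 = 35666532/4160051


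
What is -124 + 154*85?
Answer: 12966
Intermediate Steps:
-124 + 154*85 = -124 + 13090 = 12966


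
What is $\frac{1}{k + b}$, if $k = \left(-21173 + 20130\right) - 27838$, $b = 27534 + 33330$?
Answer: $\frac{1}{31983} \approx 3.1267 \cdot 10^{-5}$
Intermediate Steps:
$b = 60864$
$k = -28881$ ($k = -1043 - 27838 = -28881$)
$\frac{1}{k + b} = \frac{1}{-28881 + 60864} = \frac{1}{31983}$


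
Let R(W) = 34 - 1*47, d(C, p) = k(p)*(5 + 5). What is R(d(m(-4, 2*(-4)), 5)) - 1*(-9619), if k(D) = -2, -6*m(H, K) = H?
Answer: 9606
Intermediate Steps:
m(H, K) = -H/6
d(C, p) = -20 (d(C, p) = -2*(5 + 5) = -2*10 = -20)
R(W) = -13 (R(W) = 34 - 47 = -13)
R(d(m(-4, 2*(-4)), 5)) - 1*(-9619) = -13 - 1*(-9619) = -13 + 9619 = 9606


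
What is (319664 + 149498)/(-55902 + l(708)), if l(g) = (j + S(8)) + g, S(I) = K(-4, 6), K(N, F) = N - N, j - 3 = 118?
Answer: -469162/55073 ≈ -8.5189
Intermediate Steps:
j = 121 (j = 3 + 118 = 121)
K(N, F) = 0
S(I) = 0
l(g) = 121 + g (l(g) = (121 + 0) + g = 121 + g)
(319664 + 149498)/(-55902 + l(708)) = (319664 + 149498)/(-55902 + (121 + 708)) = 469162/(-55902 + 829) = 469162/(-55073) = 469162*(-1/55073) = -469162/55073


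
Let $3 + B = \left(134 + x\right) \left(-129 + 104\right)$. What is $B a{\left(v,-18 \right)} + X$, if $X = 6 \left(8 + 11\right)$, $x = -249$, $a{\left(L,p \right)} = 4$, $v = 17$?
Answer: $11602$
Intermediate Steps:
$X = 114$ ($X = 6 \cdot 19 = 114$)
$B = 2872$ ($B = -3 + \left(134 - 249\right) \left(-129 + 104\right) = -3 - -2875 = -3 + 2875 = 2872$)
$B a{\left(v,-18 \right)} + X = 2872 \cdot 4 + 114 = 11488 + 114 = 11602$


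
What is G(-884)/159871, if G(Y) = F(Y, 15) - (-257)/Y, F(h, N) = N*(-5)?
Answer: -66557/141325964 ≈ -0.00047095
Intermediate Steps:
F(h, N) = -5*N
G(Y) = -75 + 257/Y (G(Y) = -5*15 - (-257)/Y = -75 + 257/Y)
G(-884)/159871 = (-75 + 257/(-884))/159871 = (-75 + 257*(-1/884))*(1/159871) = (-75 - 257/884)*(1/159871) = -66557/884*1/159871 = -66557/141325964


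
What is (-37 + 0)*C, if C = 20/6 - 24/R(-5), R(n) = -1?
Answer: -3034/3 ≈ -1011.3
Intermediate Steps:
C = 82/3 (C = 20/6 - 24/(-1) = 20*(1/6) - 24*(-1) = 10/3 + 24 = 82/3 ≈ 27.333)
(-37 + 0)*C = (-37 + 0)*(82/3) = -37*82/3 = -3034/3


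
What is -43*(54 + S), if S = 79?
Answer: -5719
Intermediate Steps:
-43*(54 + S) = -43*(54 + 79) = -43*133 = -5719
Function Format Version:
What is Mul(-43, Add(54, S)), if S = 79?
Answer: -5719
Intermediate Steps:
Mul(-43, Add(54, S)) = Mul(-43, Add(54, 79)) = Mul(-43, 133) = -5719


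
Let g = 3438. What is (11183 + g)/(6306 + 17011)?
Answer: 14621/23317 ≈ 0.62705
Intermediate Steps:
(11183 + g)/(6306 + 17011) = (11183 + 3438)/(6306 + 17011) = 14621/23317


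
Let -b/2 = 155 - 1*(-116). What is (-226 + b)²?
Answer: 589824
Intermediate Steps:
b = -542 (b = -2*(155 - 1*(-116)) = -2*(155 + 116) = -2*271 = -542)
(-226 + b)² = (-226 - 542)² = (-768)² = 589824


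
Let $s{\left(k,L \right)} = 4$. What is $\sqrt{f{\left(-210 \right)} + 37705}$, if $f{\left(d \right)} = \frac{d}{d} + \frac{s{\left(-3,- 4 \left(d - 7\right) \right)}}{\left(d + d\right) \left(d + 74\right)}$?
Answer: $\frac{\sqrt{1922236801170}}{7140} \approx 194.18$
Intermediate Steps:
$f{\left(d \right)} = 1 + \frac{2}{d \left(74 + d\right)}$ ($f{\left(d \right)} = \frac{d}{d} + \frac{4}{\left(d + d\right) \left(d + 74\right)} = 1 + \frac{4}{2 d \left(74 + d\right)} = 1 + 4 \frac{1}{2 d \left(74 + d\right)} = 1 + \frac{2}{d \left(74 + d\right)}$)
$\sqrt{f{\left(-210 \right)} + 37705} = \sqrt{\frac{2 + \left(-210\right)^{2} + 74 \left(-210\right)}{\left(-210\right) \left(74 - 210\right)} + 37705} = \sqrt{- \frac{2 + 44100 - 15540}{210 \left(-136\right)} + 37705} = \sqrt{\left(- \frac{1}{210}\right) \left(- \frac{1}{136}\right) 28562 + 37705} = \sqrt{\frac{14281}{14280} + 37705} = \sqrt{\frac{538441681}{14280}} = \frac{\sqrt{1922236801170}}{7140}$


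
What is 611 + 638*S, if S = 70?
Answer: 45271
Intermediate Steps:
611 + 638*S = 611 + 638*70 = 611 + 44660 = 45271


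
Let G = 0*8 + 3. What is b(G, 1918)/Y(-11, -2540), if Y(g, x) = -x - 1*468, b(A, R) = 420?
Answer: 15/74 ≈ 0.20270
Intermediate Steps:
G = 3 (G = 0 + 3 = 3)
Y(g, x) = -468 - x (Y(g, x) = -x - 468 = -468 - x)
b(G, 1918)/Y(-11, -2540) = 420/(-468 - 1*(-2540)) = 420/(-468 + 2540) = 420/2072 = 420*(1/2072) = 15/74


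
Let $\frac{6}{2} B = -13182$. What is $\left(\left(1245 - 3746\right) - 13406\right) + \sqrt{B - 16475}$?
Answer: $-15907 + i \sqrt{20869} \approx -15907.0 + 144.46 i$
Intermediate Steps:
$B = -4394$ ($B = \frac{1}{3} \left(-13182\right) = -4394$)
$\left(\left(1245 - 3746\right) - 13406\right) + \sqrt{B - 16475} = \left(\left(1245 - 3746\right) - 13406\right) + \sqrt{-4394 - 16475} = \left(-2501 - 13406\right) + \sqrt{-20869} = -15907 + i \sqrt{20869}$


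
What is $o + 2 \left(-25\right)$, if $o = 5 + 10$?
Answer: $-35$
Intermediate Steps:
$o = 15$
$o + 2 \left(-25\right) = 15 + 2 \left(-25\right) = 15 - 50 = -35$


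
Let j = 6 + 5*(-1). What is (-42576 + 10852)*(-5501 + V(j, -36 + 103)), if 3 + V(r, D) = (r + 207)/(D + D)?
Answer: 11695496736/67 ≈ 1.7456e+8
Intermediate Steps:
j = 1 (j = 6 - 5 = 1)
V(r, D) = -3 + (207 + r)/(2*D) (V(r, D) = -3 + (r + 207)/(D + D) = -3 + (207 + r)/((2*D)) = -3 + (207 + r)*(1/(2*D)) = -3 + (207 + r)/(2*D))
(-42576 + 10852)*(-5501 + V(j, -36 + 103)) = (-42576 + 10852)*(-5501 + (207 + 1 - 6*(-36 + 103))/(2*(-36 + 103))) = -31724*(-5501 + (½)*(207 + 1 - 6*67)/67) = -31724*(-5501 + (½)*(1/67)*(207 + 1 - 402)) = -31724*(-5501 + (½)*(1/67)*(-194)) = -31724*(-5501 - 97/67) = -31724*(-368664/67) = 11695496736/67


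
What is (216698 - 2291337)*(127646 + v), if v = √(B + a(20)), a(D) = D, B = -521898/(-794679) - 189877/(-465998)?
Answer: -264819369794 - 2074639*√320962368844096851420926/123439608214 ≈ -2.6483e+11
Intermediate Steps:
B = 131364896229/123439608214 (B = -521898*(-1/794679) - 189877*(-1/465998) = 173966/264893 + 189877/465998 = 131364896229/123439608214 ≈ 1.0642)
v = √320962368844096851420926/123439608214 (v = √(131364896229/123439608214 + 20) = √(2600157060509/123439608214) = √320962368844096851420926/123439608214 ≈ 4.5896)
(216698 - 2291337)*(127646 + v) = (216698 - 2291337)*(127646 + √320962368844096851420926/123439608214) = -2074639*(127646 + √320962368844096851420926/123439608214) = -264819369794 - 2074639*√320962368844096851420926/123439608214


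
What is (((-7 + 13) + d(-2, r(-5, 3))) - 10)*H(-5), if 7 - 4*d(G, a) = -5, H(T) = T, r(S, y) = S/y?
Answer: 5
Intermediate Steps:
d(G, a) = 3 (d(G, a) = 7/4 - ¼*(-5) = 7/4 + 5/4 = 3)
(((-7 + 13) + d(-2, r(-5, 3))) - 10)*H(-5) = (((-7 + 13) + 3) - 10)*(-5) = ((6 + 3) - 10)*(-5) = (9 - 10)*(-5) = -1*(-5) = 5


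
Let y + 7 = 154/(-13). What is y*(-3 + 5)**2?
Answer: -980/13 ≈ -75.385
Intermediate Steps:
y = -245/13 (y = -7 + 154/(-13) = -7 + 154*(-1/13) = -7 - 154/13 = -245/13 ≈ -18.846)
y*(-3 + 5)**2 = -245*(-3 + 5)**2/13 = -245/13*2**2 = -245/13*4 = -980/13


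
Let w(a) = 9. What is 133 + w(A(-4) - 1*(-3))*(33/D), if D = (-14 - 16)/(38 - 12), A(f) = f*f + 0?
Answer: -622/5 ≈ -124.40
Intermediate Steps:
A(f) = f² (A(f) = f² + 0 = f²)
D = -15/13 (D = -30/26 = -30*1/26 = -15/13 ≈ -1.1538)
133 + w(A(-4) - 1*(-3))*(33/D) = 133 + 9*(33/(-15/13)) = 133 + 9*(33*(-13/15)) = 133 + 9*(-143/5) = 133 - 1287/5 = -622/5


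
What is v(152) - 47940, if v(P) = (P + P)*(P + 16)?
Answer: 3132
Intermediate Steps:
v(P) = 2*P*(16 + P) (v(P) = (2*P)*(16 + P) = 2*P*(16 + P))
v(152) - 47940 = 2*152*(16 + 152) - 47940 = 2*152*168 - 47940 = 51072 - 47940 = 3132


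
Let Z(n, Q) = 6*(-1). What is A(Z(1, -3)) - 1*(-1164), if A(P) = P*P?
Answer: 1200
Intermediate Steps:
Z(n, Q) = -6
A(P) = P²
A(Z(1, -3)) - 1*(-1164) = (-6)² - 1*(-1164) = 36 + 1164 = 1200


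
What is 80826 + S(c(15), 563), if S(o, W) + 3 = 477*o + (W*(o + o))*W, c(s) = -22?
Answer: -13876307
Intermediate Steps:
S(o, W) = -3 + 477*o + 2*o*W**2 (S(o, W) = -3 + (477*o + (W*(o + o))*W) = -3 + (477*o + (W*(2*o))*W) = -3 + (477*o + (2*W*o)*W) = -3 + (477*o + 2*o*W**2) = -3 + 477*o + 2*o*W**2)
80826 + S(c(15), 563) = 80826 + (-3 + 477*(-22) + 2*(-22)*563**2) = 80826 + (-3 - 10494 + 2*(-22)*316969) = 80826 + (-3 - 10494 - 13946636) = 80826 - 13957133 = -13876307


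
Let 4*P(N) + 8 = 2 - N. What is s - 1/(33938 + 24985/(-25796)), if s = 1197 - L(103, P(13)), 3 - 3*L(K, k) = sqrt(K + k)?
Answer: 1047025811152/875439663 + sqrt(393)/6 ≈ 1199.3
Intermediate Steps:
P(N) = -3/2 - N/4 (P(N) = -2 + (2 - N)/4 = -2 + (1/2 - N/4) = -3/2 - N/4)
L(K, k) = 1 - sqrt(K + k)/3
s = 1196 + sqrt(393)/6 (s = 1197 - (1 - sqrt(103 + (-3/2 - 1/4*13))/3) = 1197 - (1 - sqrt(103 + (-3/2 - 13/4))/3) = 1197 - (1 - sqrt(103 - 19/4)/3) = 1197 - (1 - sqrt(393)/6) = 1197 + (-1 + sqrt(393)/6) = 1196 + sqrt(393)/6 ≈ 1199.3)
s - 1/(33938 + 24985/(-25796)) = (1196 + sqrt(393)/6) - 1/(33938 + 24985/(-25796)) = (1196 + sqrt(393)/6) - 1/(33938 + 24985*(-1/25796)) = (1196 + sqrt(393)/6) - 1/(33938 - 24985/25796) = (1196 + sqrt(393)/6) - 1/875439663/25796 = (1196 + sqrt(393)/6) - 1*25796/875439663 = (1196 + sqrt(393)/6) - 25796/875439663 = 1047025811152/875439663 + sqrt(393)/6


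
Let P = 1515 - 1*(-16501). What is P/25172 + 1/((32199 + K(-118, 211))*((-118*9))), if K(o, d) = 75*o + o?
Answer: 111119627995/155256629346 ≈ 0.71572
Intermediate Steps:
P = 18016 (P = 1515 + 16501 = 18016)
K(o, d) = 76*o
P/25172 + 1/((32199 + K(-118, 211))*((-118*9))) = 18016/25172 + 1/((32199 + 76*(-118))*((-118*9))) = 18016*(1/25172) + 1/((32199 - 8968)*(-1062)) = 4504/6293 - 1/1062/23231 = 4504/6293 + (1/23231)*(-1/1062) = 4504/6293 - 1/24671322 = 111119627995/155256629346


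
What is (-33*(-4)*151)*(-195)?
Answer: -3886740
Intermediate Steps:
(-33*(-4)*151)*(-195) = (132*151)*(-195) = 19932*(-195) = -3886740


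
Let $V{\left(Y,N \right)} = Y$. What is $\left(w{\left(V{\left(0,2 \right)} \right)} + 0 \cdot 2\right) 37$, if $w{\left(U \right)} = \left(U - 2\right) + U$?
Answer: $-74$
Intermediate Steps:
$w{\left(U \right)} = -2 + 2 U$ ($w{\left(U \right)} = \left(-2 + U\right) + U = -2 + 2 U$)
$\left(w{\left(V{\left(0,2 \right)} \right)} + 0 \cdot 2\right) 37 = \left(\left(-2 + 2 \cdot 0\right) + 0 \cdot 2\right) 37 = \left(\left(-2 + 0\right) + 0\right) 37 = \left(-2 + 0\right) 37 = \left(-2\right) 37 = -74$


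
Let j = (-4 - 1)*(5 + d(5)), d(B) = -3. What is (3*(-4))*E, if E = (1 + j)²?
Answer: -972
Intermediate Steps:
j = -10 (j = (-4 - 1)*(5 - 3) = -5*2 = -10)
E = 81 (E = (1 - 10)² = (-9)² = 81)
(3*(-4))*E = (3*(-4))*81 = -12*81 = -972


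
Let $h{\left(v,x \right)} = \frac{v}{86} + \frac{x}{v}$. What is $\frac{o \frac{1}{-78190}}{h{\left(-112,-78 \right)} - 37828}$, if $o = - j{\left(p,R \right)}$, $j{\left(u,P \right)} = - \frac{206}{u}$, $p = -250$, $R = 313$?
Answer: $- \frac{17716}{63593101944375} \approx -2.7858 \cdot 10^{-10}$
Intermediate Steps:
$h{\left(v,x \right)} = \frac{v}{86} + \frac{x}{v}$ ($h{\left(v,x \right)} = v \frac{1}{86} + \frac{x}{v} = \frac{v}{86} + \frac{x}{v}$)
$o = - \frac{103}{125}$ ($o = - \frac{-206}{-250} = - \frac{\left(-206\right) \left(-1\right)}{250} = \left(-1\right) \frac{103}{125} = - \frac{103}{125} \approx -0.824$)
$\frac{o \frac{1}{-78190}}{h{\left(-112,-78 \right)} - 37828} = \frac{\left(- \frac{103}{125}\right) \frac{1}{-78190}}{\left(\frac{1}{86} \left(-112\right) - \frac{78}{-112}\right) - 37828} = \frac{\left(- \frac{103}{125}\right) \left(- \frac{1}{78190}\right)}{\left(- \frac{56}{43} - - \frac{39}{56}\right) - 37828} = \frac{103}{9773750 \left(\left(- \frac{56}{43} + \frac{39}{56}\right) - 37828\right)} = \frac{103}{9773750 \left(- \frac{1459}{2408} - 37828\right)} = \frac{103}{9773750 \left(- \frac{91091283}{2408}\right)} = \frac{103}{9773750} \left(- \frac{2408}{91091283}\right) = - \frac{17716}{63593101944375}$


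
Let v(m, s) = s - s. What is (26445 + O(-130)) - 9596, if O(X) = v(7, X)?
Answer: 16849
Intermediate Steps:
v(m, s) = 0
O(X) = 0
(26445 + O(-130)) - 9596 = (26445 + 0) - 9596 = 26445 - 9596 = 16849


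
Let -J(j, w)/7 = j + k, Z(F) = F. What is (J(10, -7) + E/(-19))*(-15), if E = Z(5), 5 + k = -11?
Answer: -11895/19 ≈ -626.05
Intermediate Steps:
k = -16 (k = -5 - 11 = -16)
E = 5
J(j, w) = 112 - 7*j (J(j, w) = -7*(j - 16) = -7*(-16 + j) = 112 - 7*j)
(J(10, -7) + E/(-19))*(-15) = ((112 - 7*10) + 5/(-19))*(-15) = ((112 - 70) + 5*(-1/19))*(-15) = (42 - 5/19)*(-15) = (793/19)*(-15) = -11895/19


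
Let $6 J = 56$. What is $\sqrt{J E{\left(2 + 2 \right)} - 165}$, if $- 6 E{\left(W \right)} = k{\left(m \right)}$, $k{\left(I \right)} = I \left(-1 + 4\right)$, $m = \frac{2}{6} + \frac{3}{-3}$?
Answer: $\frac{i \sqrt{1457}}{3} \approx 12.724 i$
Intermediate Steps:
$J = \frac{28}{3}$ ($J = \frac{1}{6} \cdot 56 = \frac{28}{3} \approx 9.3333$)
$m = - \frac{2}{3}$ ($m = 2 \cdot \frac{1}{6} + 3 \left(- \frac{1}{3}\right) = \frac{1}{3} - 1 = - \frac{2}{3} \approx -0.66667$)
$k{\left(I \right)} = 3 I$ ($k{\left(I \right)} = I 3 = 3 I$)
$E{\left(W \right)} = \frac{1}{3}$ ($E{\left(W \right)} = - \frac{3 \left(- \frac{2}{3}\right)}{6} = \left(- \frac{1}{6}\right) \left(-2\right) = \frac{1}{3}$)
$\sqrt{J E{\left(2 + 2 \right)} - 165} = \sqrt{\frac{28}{3} \cdot \frac{1}{3} - 165} = \sqrt{\frac{28}{9} - 165} = \sqrt{- \frac{1457}{9}} = \frac{i \sqrt{1457}}{3}$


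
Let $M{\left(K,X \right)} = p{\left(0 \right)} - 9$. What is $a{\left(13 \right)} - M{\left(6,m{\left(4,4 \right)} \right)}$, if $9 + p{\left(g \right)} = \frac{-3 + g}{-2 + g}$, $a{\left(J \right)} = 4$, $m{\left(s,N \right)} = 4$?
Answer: $\frac{41}{2} \approx 20.5$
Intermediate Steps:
$p{\left(g \right)} = -9 + \frac{-3 + g}{-2 + g}$
$M{\left(K,X \right)} = - \frac{33}{2}$ ($M{\left(K,X \right)} = \frac{15 - 0}{-2 + 0} - 9 = \frac{15 + 0}{-2} - 9 = \left(- \frac{1}{2}\right) 15 - 9 = - \frac{15}{2} - 9 = - \frac{33}{2}$)
$a{\left(13 \right)} - M{\left(6,m{\left(4,4 \right)} \right)} = 4 - - \frac{33}{2} = 4 + \frac{33}{2} = \frac{41}{2}$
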